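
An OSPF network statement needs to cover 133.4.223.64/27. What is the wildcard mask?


Subnet mask: 255.255.255.224
Wildcard = 255.255.255.255 - subnet mask
255 - 255 = 0
255 - 255 = 0
255 - 255 = 0
255 - 224 = 31
Wildcard: 0.0.0.31


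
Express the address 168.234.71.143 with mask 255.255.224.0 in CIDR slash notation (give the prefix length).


Binary: 11111111.11111111.11100000.00000000
Count leading 1s
Prefix: /19


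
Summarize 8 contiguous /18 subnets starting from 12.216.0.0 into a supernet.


Original prefix: /18
Number of subnets: 8 = 2^3
New prefix = 18 - 3 = 15
Supernet: 12.216.0.0/15


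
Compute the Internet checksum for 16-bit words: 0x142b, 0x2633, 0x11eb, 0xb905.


Sum all words (with carry folding):
+ 0x142b = 0x142b
+ 0x2633 = 0x3a5e
+ 0x11eb = 0x4c49
+ 0xb905 = 0x054f
One's complement: ~0x054f
Checksum = 0xfab0


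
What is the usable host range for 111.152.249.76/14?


Network: 111.152.0.0
Broadcast: 111.155.255.255
First usable = network + 1
Last usable = broadcast - 1
Range: 111.152.0.1 to 111.155.255.254


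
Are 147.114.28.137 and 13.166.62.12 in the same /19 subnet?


Mask: 255.255.224.0
147.114.28.137 AND mask = 147.114.0.0
13.166.62.12 AND mask = 13.166.32.0
No, different subnets (147.114.0.0 vs 13.166.32.0)


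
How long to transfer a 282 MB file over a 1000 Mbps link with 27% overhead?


Effective throughput = 1000 * (1 - 27/100) = 730 Mbps
File size in Mb = 282 * 8 = 2256 Mb
Time = 2256 / 730
Time = 3.0904 seconds


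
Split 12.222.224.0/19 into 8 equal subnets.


New prefix = 19 + 3 = 22
Each subnet has 1024 addresses
  12.222.224.0/22
  12.222.228.0/22
  12.222.232.0/22
  12.222.236.0/22
  12.222.240.0/22
  12.222.244.0/22
  12.222.248.0/22
  12.222.252.0/22
Subnets: 12.222.224.0/22, 12.222.228.0/22, 12.222.232.0/22, 12.222.236.0/22, 12.222.240.0/22, 12.222.244.0/22, 12.222.248.0/22, 12.222.252.0/22


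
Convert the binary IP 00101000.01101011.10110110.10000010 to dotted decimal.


00101000 = 40
01101011 = 107
10110110 = 182
10000010 = 130
IP: 40.107.182.130


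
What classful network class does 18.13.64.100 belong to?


First octet: 18
Binary: 00010010
0xxxxxxx -> Class A (1-126)
Class A, default mask 255.0.0.0 (/8)


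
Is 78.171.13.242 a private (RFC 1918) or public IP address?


RFC 1918 private ranges:
  10.0.0.0/8 (10.0.0.0 - 10.255.255.255)
  172.16.0.0/12 (172.16.0.0 - 172.31.255.255)
  192.168.0.0/16 (192.168.0.0 - 192.168.255.255)
Public (not in any RFC 1918 range)


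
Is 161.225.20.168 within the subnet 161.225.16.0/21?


Subnet network: 161.225.16.0
Test IP AND mask: 161.225.16.0
Yes, 161.225.20.168 is in 161.225.16.0/21


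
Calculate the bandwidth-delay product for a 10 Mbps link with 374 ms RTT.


BDP = bandwidth * RTT
= 10 Mbps * 374 ms
= 10 * 1e6 * 374 / 1000 bits
= 3740000 bits
= 467500 bytes
= 456.543 KB
BDP = 3740000 bits (467500 bytes)


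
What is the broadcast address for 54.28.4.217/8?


Network: 54.0.0.0/8
Host bits = 24
Set all host bits to 1:
Broadcast: 54.255.255.255


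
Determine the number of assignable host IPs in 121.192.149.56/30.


Host bits = 32 - 30 = 2
Total addresses = 2^2 = 4
Usable = total - 2 (network and broadcast)
Usable hosts: 2


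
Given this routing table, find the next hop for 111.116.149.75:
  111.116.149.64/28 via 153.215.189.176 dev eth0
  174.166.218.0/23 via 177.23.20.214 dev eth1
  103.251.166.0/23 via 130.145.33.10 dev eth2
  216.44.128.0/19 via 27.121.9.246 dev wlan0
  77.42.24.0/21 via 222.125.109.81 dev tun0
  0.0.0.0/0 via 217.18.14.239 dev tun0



Longest prefix match for 111.116.149.75:
  /28 111.116.149.64: MATCH
  /23 174.166.218.0: no
  /23 103.251.166.0: no
  /19 216.44.128.0: no
  /21 77.42.24.0: no
  /0 0.0.0.0: MATCH
Selected: next-hop 153.215.189.176 via eth0 (matched /28)


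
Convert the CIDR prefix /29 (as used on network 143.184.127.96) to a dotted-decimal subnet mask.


/29 means 29 network bits, 3 host bits
Binary: 11111111111111111111111111111000
Mask: 255.255.255.248


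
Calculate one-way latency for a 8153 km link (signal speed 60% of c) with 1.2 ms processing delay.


Speed = 0.6 * 3e5 km/s = 180000 km/s
Propagation delay = 8153 / 180000 = 0.0453 s = 45.2944 ms
Processing delay = 1.2 ms
Total one-way latency = 46.4944 ms


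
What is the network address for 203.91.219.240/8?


IP:   11001011.01011011.11011011.11110000
Mask: 11111111.00000000.00000000.00000000
AND operation:
Net:  11001011.00000000.00000000.00000000
Network: 203.0.0.0/8


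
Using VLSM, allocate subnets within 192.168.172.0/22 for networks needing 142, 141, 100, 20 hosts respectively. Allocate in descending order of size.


142 hosts -> /24 (254 usable): 192.168.172.0/24
141 hosts -> /24 (254 usable): 192.168.173.0/24
100 hosts -> /25 (126 usable): 192.168.174.0/25
20 hosts -> /27 (30 usable): 192.168.174.128/27
Allocation: 192.168.172.0/24 (142 hosts, 254 usable); 192.168.173.0/24 (141 hosts, 254 usable); 192.168.174.0/25 (100 hosts, 126 usable); 192.168.174.128/27 (20 hosts, 30 usable)


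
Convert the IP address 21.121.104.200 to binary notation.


21 = 00010101
121 = 01111001
104 = 01101000
200 = 11001000
Binary: 00010101.01111001.01101000.11001000


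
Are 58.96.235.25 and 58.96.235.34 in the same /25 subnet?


Mask: 255.255.255.128
58.96.235.25 AND mask = 58.96.235.0
58.96.235.34 AND mask = 58.96.235.0
Yes, same subnet (58.96.235.0)


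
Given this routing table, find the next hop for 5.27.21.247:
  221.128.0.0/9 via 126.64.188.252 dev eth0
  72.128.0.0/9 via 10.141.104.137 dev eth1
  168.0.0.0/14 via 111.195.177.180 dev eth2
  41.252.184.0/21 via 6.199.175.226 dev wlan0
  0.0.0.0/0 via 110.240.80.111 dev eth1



Longest prefix match for 5.27.21.247:
  /9 221.128.0.0: no
  /9 72.128.0.0: no
  /14 168.0.0.0: no
  /21 41.252.184.0: no
  /0 0.0.0.0: MATCH
Selected: next-hop 110.240.80.111 via eth1 (matched /0)


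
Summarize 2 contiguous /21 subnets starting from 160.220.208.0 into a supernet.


Original prefix: /21
Number of subnets: 2 = 2^1
New prefix = 21 - 1 = 20
Supernet: 160.220.208.0/20


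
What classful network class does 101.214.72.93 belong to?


First octet: 101
Binary: 01100101
0xxxxxxx -> Class A (1-126)
Class A, default mask 255.0.0.0 (/8)


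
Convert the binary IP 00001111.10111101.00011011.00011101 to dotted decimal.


00001111 = 15
10111101 = 189
00011011 = 27
00011101 = 29
IP: 15.189.27.29


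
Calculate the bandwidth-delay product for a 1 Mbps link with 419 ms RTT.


BDP = bandwidth * RTT
= 1 Mbps * 419 ms
= 1 * 1e6 * 419 / 1000 bits
= 419000 bits
= 52375 bytes
= 51.1475 KB
BDP = 419000 bits (52375 bytes)


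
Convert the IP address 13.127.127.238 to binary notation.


13 = 00001101
127 = 01111111
127 = 01111111
238 = 11101110
Binary: 00001101.01111111.01111111.11101110


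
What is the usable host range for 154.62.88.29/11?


Network: 154.32.0.0
Broadcast: 154.63.255.255
First usable = network + 1
Last usable = broadcast - 1
Range: 154.32.0.1 to 154.63.255.254


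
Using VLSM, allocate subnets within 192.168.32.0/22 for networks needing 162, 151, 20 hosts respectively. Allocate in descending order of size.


162 hosts -> /24 (254 usable): 192.168.32.0/24
151 hosts -> /24 (254 usable): 192.168.33.0/24
20 hosts -> /27 (30 usable): 192.168.34.0/27
Allocation: 192.168.32.0/24 (162 hosts, 254 usable); 192.168.33.0/24 (151 hosts, 254 usable); 192.168.34.0/27 (20 hosts, 30 usable)


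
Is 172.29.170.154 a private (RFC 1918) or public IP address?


RFC 1918 private ranges:
  10.0.0.0/8 (10.0.0.0 - 10.255.255.255)
  172.16.0.0/12 (172.16.0.0 - 172.31.255.255)
  192.168.0.0/16 (192.168.0.0 - 192.168.255.255)
Private (in 172.16.0.0/12)


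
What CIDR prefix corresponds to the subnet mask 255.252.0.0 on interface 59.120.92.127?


Binary: 11111111.11111100.00000000.00000000
Count leading 1s
Prefix: /14


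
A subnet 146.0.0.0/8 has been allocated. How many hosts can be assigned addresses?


Host bits = 32 - 8 = 24
Total addresses = 2^24 = 16777216
Usable = total - 2 (network and broadcast)
Usable hosts: 16777214


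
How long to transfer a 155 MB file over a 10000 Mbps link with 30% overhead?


Effective throughput = 10000 * (1 - 30/100) = 7000 Mbps
File size in Mb = 155 * 8 = 1240 Mb
Time = 1240 / 7000
Time = 0.1771 seconds


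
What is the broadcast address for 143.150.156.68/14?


Network: 143.148.0.0/14
Host bits = 18
Set all host bits to 1:
Broadcast: 143.151.255.255


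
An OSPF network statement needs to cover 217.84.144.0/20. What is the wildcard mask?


Subnet mask: 255.255.240.0
Wildcard = 255.255.255.255 - subnet mask
255 - 255 = 0
255 - 255 = 0
255 - 240 = 15
255 - 0 = 255
Wildcard: 0.0.15.255


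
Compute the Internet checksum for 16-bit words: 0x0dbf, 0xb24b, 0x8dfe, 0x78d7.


Sum all words (with carry folding):
+ 0x0dbf = 0x0dbf
+ 0xb24b = 0xc00a
+ 0x8dfe = 0x4e09
+ 0x78d7 = 0xc6e0
One's complement: ~0xc6e0
Checksum = 0x391f


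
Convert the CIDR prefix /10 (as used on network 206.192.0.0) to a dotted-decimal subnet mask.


/10 means 10 network bits, 22 host bits
Binary: 11111111110000000000000000000000
Mask: 255.192.0.0


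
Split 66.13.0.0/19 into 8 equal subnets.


New prefix = 19 + 3 = 22
Each subnet has 1024 addresses
  66.13.0.0/22
  66.13.4.0/22
  66.13.8.0/22
  66.13.12.0/22
  66.13.16.0/22
  66.13.20.0/22
  66.13.24.0/22
  66.13.28.0/22
Subnets: 66.13.0.0/22, 66.13.4.0/22, 66.13.8.0/22, 66.13.12.0/22, 66.13.16.0/22, 66.13.20.0/22, 66.13.24.0/22, 66.13.28.0/22


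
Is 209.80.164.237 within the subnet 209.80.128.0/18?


Subnet network: 209.80.128.0
Test IP AND mask: 209.80.128.0
Yes, 209.80.164.237 is in 209.80.128.0/18


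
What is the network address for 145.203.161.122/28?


IP:   10010001.11001011.10100001.01111010
Mask: 11111111.11111111.11111111.11110000
AND operation:
Net:  10010001.11001011.10100001.01110000
Network: 145.203.161.112/28


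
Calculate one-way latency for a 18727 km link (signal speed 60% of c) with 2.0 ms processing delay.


Speed = 0.6 * 3e5 km/s = 180000 km/s
Propagation delay = 18727 / 180000 = 0.104 s = 104.0389 ms
Processing delay = 2.0 ms
Total one-way latency = 106.0389 ms


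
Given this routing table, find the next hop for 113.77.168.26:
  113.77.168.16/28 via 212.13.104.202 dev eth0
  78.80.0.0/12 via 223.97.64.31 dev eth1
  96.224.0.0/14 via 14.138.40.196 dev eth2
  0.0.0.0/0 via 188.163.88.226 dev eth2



Longest prefix match for 113.77.168.26:
  /28 113.77.168.16: MATCH
  /12 78.80.0.0: no
  /14 96.224.0.0: no
  /0 0.0.0.0: MATCH
Selected: next-hop 212.13.104.202 via eth0 (matched /28)


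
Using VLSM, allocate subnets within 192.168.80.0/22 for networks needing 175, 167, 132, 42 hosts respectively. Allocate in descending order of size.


175 hosts -> /24 (254 usable): 192.168.80.0/24
167 hosts -> /24 (254 usable): 192.168.81.0/24
132 hosts -> /24 (254 usable): 192.168.82.0/24
42 hosts -> /26 (62 usable): 192.168.83.0/26
Allocation: 192.168.80.0/24 (175 hosts, 254 usable); 192.168.81.0/24 (167 hosts, 254 usable); 192.168.82.0/24 (132 hosts, 254 usable); 192.168.83.0/26 (42 hosts, 62 usable)


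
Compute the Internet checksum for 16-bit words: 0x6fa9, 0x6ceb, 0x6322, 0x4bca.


Sum all words (with carry folding):
+ 0x6fa9 = 0x6fa9
+ 0x6ceb = 0xdc94
+ 0x6322 = 0x3fb7
+ 0x4bca = 0x8b81
One's complement: ~0x8b81
Checksum = 0x747e


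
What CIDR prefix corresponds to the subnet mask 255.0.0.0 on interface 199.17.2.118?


Binary: 11111111.00000000.00000000.00000000
Count leading 1s
Prefix: /8


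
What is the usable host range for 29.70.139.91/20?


Network: 29.70.128.0
Broadcast: 29.70.143.255
First usable = network + 1
Last usable = broadcast - 1
Range: 29.70.128.1 to 29.70.143.254


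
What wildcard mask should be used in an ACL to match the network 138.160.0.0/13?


Subnet mask: 255.248.0.0
Wildcard = 255.255.255.255 - subnet mask
255 - 255 = 0
255 - 248 = 7
255 - 0 = 255
255 - 0 = 255
Wildcard: 0.7.255.255


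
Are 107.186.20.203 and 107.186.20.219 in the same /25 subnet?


Mask: 255.255.255.128
107.186.20.203 AND mask = 107.186.20.128
107.186.20.219 AND mask = 107.186.20.128
Yes, same subnet (107.186.20.128)


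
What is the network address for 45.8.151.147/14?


IP:   00101101.00001000.10010111.10010011
Mask: 11111111.11111100.00000000.00000000
AND operation:
Net:  00101101.00001000.00000000.00000000
Network: 45.8.0.0/14


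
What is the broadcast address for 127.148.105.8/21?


Network: 127.148.104.0/21
Host bits = 11
Set all host bits to 1:
Broadcast: 127.148.111.255


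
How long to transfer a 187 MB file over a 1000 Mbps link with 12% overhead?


Effective throughput = 1000 * (1 - 12/100) = 880 Mbps
File size in Mb = 187 * 8 = 1496 Mb
Time = 1496 / 880
Time = 1.7 seconds


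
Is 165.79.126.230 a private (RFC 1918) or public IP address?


RFC 1918 private ranges:
  10.0.0.0/8 (10.0.0.0 - 10.255.255.255)
  172.16.0.0/12 (172.16.0.0 - 172.31.255.255)
  192.168.0.0/16 (192.168.0.0 - 192.168.255.255)
Public (not in any RFC 1918 range)


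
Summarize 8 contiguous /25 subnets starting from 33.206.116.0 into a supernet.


Original prefix: /25
Number of subnets: 8 = 2^3
New prefix = 25 - 3 = 22
Supernet: 33.206.116.0/22


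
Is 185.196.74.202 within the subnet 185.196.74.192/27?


Subnet network: 185.196.74.192
Test IP AND mask: 185.196.74.192
Yes, 185.196.74.202 is in 185.196.74.192/27


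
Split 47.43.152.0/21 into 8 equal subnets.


New prefix = 21 + 3 = 24
Each subnet has 256 addresses
  47.43.152.0/24
  47.43.153.0/24
  47.43.154.0/24
  47.43.155.0/24
  47.43.156.0/24
  47.43.157.0/24
  47.43.158.0/24
  47.43.159.0/24
Subnets: 47.43.152.0/24, 47.43.153.0/24, 47.43.154.0/24, 47.43.155.0/24, 47.43.156.0/24, 47.43.157.0/24, 47.43.158.0/24, 47.43.159.0/24


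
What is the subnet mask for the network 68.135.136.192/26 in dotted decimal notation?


/26 means 26 network bits, 6 host bits
Binary: 11111111111111111111111111000000
Mask: 255.255.255.192


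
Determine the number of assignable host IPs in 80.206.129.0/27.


Host bits = 32 - 27 = 5
Total addresses = 2^5 = 32
Usable = total - 2 (network and broadcast)
Usable hosts: 30


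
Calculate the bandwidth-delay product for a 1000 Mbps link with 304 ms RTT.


BDP = bandwidth * RTT
= 1000 Mbps * 304 ms
= 1000 * 1e6 * 304 / 1000 bits
= 304000000 bits
= 38000000 bytes
= 37109.375 KB
BDP = 304000000 bits (38000000 bytes)


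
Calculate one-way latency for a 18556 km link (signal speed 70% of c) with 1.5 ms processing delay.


Speed = 0.7 * 3e5 km/s = 210000 km/s
Propagation delay = 18556 / 210000 = 0.0884 s = 88.3619 ms
Processing delay = 1.5 ms
Total one-way latency = 89.8619 ms


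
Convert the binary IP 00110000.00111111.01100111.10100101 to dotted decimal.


00110000 = 48
00111111 = 63
01100111 = 103
10100101 = 165
IP: 48.63.103.165


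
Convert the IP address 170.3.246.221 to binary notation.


170 = 10101010
3 = 00000011
246 = 11110110
221 = 11011101
Binary: 10101010.00000011.11110110.11011101


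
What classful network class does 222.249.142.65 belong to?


First octet: 222
Binary: 11011110
110xxxxx -> Class C (192-223)
Class C, default mask 255.255.255.0 (/24)


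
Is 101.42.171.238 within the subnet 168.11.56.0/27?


Subnet network: 168.11.56.0
Test IP AND mask: 101.42.171.224
No, 101.42.171.238 is not in 168.11.56.0/27


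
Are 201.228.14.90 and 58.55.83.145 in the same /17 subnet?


Mask: 255.255.128.0
201.228.14.90 AND mask = 201.228.0.0
58.55.83.145 AND mask = 58.55.0.0
No, different subnets (201.228.0.0 vs 58.55.0.0)


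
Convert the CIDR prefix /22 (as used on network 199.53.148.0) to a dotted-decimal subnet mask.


/22 means 22 network bits, 10 host bits
Binary: 11111111111111111111110000000000
Mask: 255.255.252.0


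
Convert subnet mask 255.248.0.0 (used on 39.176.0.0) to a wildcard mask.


Subnet mask: 255.248.0.0
Wildcard = 255.255.255.255 - subnet mask
255 - 255 = 0
255 - 248 = 7
255 - 0 = 255
255 - 0 = 255
Wildcard: 0.7.255.255


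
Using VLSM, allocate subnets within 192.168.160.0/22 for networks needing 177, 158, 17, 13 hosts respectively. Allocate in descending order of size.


177 hosts -> /24 (254 usable): 192.168.160.0/24
158 hosts -> /24 (254 usable): 192.168.161.0/24
17 hosts -> /27 (30 usable): 192.168.162.0/27
13 hosts -> /28 (14 usable): 192.168.162.32/28
Allocation: 192.168.160.0/24 (177 hosts, 254 usable); 192.168.161.0/24 (158 hosts, 254 usable); 192.168.162.0/27 (17 hosts, 30 usable); 192.168.162.32/28 (13 hosts, 14 usable)


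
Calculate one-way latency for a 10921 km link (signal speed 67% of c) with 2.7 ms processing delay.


Speed = 0.67 * 3e5 km/s = 201000 km/s
Propagation delay = 10921 / 201000 = 0.0543 s = 54.3333 ms
Processing delay = 2.7 ms
Total one-way latency = 57.0333 ms


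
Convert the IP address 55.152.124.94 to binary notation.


55 = 00110111
152 = 10011000
124 = 01111100
94 = 01011110
Binary: 00110111.10011000.01111100.01011110


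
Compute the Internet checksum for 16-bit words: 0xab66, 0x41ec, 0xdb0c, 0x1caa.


Sum all words (with carry folding):
+ 0xab66 = 0xab66
+ 0x41ec = 0xed52
+ 0xdb0c = 0xc85f
+ 0x1caa = 0xe509
One's complement: ~0xe509
Checksum = 0x1af6


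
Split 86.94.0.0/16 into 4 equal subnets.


New prefix = 16 + 2 = 18
Each subnet has 16384 addresses
  86.94.0.0/18
  86.94.64.0/18
  86.94.128.0/18
  86.94.192.0/18
Subnets: 86.94.0.0/18, 86.94.64.0/18, 86.94.128.0/18, 86.94.192.0/18


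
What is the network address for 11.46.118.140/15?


IP:   00001011.00101110.01110110.10001100
Mask: 11111111.11111110.00000000.00000000
AND operation:
Net:  00001011.00101110.00000000.00000000
Network: 11.46.0.0/15


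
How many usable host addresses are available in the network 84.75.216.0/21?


Host bits = 32 - 21 = 11
Total addresses = 2^11 = 2048
Usable = total - 2 (network and broadcast)
Usable hosts: 2046


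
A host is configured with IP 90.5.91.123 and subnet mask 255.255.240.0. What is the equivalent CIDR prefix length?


Binary: 11111111.11111111.11110000.00000000
Count leading 1s
Prefix: /20


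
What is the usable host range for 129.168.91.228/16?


Network: 129.168.0.0
Broadcast: 129.168.255.255
First usable = network + 1
Last usable = broadcast - 1
Range: 129.168.0.1 to 129.168.255.254


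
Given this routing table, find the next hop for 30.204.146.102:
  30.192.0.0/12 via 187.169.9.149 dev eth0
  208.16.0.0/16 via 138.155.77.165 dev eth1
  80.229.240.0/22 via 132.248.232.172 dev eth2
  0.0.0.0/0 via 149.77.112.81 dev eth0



Longest prefix match for 30.204.146.102:
  /12 30.192.0.0: MATCH
  /16 208.16.0.0: no
  /22 80.229.240.0: no
  /0 0.0.0.0: MATCH
Selected: next-hop 187.169.9.149 via eth0 (matched /12)


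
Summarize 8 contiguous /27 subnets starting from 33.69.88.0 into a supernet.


Original prefix: /27
Number of subnets: 8 = 2^3
New prefix = 27 - 3 = 24
Supernet: 33.69.88.0/24


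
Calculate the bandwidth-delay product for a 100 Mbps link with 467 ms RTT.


BDP = bandwidth * RTT
= 100 Mbps * 467 ms
= 100 * 1e6 * 467 / 1000 bits
= 46700000 bits
= 5837500 bytes
= 5700.6836 KB
BDP = 46700000 bits (5837500 bytes)


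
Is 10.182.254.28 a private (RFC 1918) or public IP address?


RFC 1918 private ranges:
  10.0.0.0/8 (10.0.0.0 - 10.255.255.255)
  172.16.0.0/12 (172.16.0.0 - 172.31.255.255)
  192.168.0.0/16 (192.168.0.0 - 192.168.255.255)
Private (in 10.0.0.0/8)


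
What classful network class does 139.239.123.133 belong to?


First octet: 139
Binary: 10001011
10xxxxxx -> Class B (128-191)
Class B, default mask 255.255.0.0 (/16)


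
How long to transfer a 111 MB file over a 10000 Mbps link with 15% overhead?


Effective throughput = 10000 * (1 - 15/100) = 8500 Mbps
File size in Mb = 111 * 8 = 888 Mb
Time = 888 / 8500
Time = 0.1045 seconds


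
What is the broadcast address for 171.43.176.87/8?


Network: 171.0.0.0/8
Host bits = 24
Set all host bits to 1:
Broadcast: 171.255.255.255


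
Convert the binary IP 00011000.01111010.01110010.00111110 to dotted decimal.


00011000 = 24
01111010 = 122
01110010 = 114
00111110 = 62
IP: 24.122.114.62


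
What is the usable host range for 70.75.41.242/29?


Network: 70.75.41.240
Broadcast: 70.75.41.247
First usable = network + 1
Last usable = broadcast - 1
Range: 70.75.41.241 to 70.75.41.246


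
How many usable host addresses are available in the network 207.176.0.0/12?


Host bits = 32 - 12 = 20
Total addresses = 2^20 = 1048576
Usable = total - 2 (network and broadcast)
Usable hosts: 1048574


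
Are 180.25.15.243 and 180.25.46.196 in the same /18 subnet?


Mask: 255.255.192.0
180.25.15.243 AND mask = 180.25.0.0
180.25.46.196 AND mask = 180.25.0.0
Yes, same subnet (180.25.0.0)


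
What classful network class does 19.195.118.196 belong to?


First octet: 19
Binary: 00010011
0xxxxxxx -> Class A (1-126)
Class A, default mask 255.0.0.0 (/8)


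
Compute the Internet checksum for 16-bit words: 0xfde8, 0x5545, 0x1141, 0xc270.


Sum all words (with carry folding):
+ 0xfde8 = 0xfde8
+ 0x5545 = 0x532e
+ 0x1141 = 0x646f
+ 0xc270 = 0x26e0
One's complement: ~0x26e0
Checksum = 0xd91f


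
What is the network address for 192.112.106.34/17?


IP:   11000000.01110000.01101010.00100010
Mask: 11111111.11111111.10000000.00000000
AND operation:
Net:  11000000.01110000.00000000.00000000
Network: 192.112.0.0/17


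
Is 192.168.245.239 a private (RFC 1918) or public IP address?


RFC 1918 private ranges:
  10.0.0.0/8 (10.0.0.0 - 10.255.255.255)
  172.16.0.0/12 (172.16.0.0 - 172.31.255.255)
  192.168.0.0/16 (192.168.0.0 - 192.168.255.255)
Private (in 192.168.0.0/16)


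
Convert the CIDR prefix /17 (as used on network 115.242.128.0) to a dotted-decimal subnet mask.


/17 means 17 network bits, 15 host bits
Binary: 11111111111111111000000000000000
Mask: 255.255.128.0


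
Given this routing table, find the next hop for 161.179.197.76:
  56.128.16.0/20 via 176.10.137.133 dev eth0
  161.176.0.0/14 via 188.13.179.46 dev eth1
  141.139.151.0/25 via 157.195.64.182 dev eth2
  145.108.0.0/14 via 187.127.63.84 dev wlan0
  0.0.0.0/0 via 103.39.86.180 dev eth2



Longest prefix match for 161.179.197.76:
  /20 56.128.16.0: no
  /14 161.176.0.0: MATCH
  /25 141.139.151.0: no
  /14 145.108.0.0: no
  /0 0.0.0.0: MATCH
Selected: next-hop 188.13.179.46 via eth1 (matched /14)


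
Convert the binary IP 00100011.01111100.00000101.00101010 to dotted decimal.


00100011 = 35
01111100 = 124
00000101 = 5
00101010 = 42
IP: 35.124.5.42


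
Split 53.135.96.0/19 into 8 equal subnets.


New prefix = 19 + 3 = 22
Each subnet has 1024 addresses
  53.135.96.0/22
  53.135.100.0/22
  53.135.104.0/22
  53.135.108.0/22
  53.135.112.0/22
  53.135.116.0/22
  53.135.120.0/22
  53.135.124.0/22
Subnets: 53.135.96.0/22, 53.135.100.0/22, 53.135.104.0/22, 53.135.108.0/22, 53.135.112.0/22, 53.135.116.0/22, 53.135.120.0/22, 53.135.124.0/22


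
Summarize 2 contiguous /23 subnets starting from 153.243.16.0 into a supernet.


Original prefix: /23
Number of subnets: 2 = 2^1
New prefix = 23 - 1 = 22
Supernet: 153.243.16.0/22


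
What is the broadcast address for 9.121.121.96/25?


Network: 9.121.121.0/25
Host bits = 7
Set all host bits to 1:
Broadcast: 9.121.121.127


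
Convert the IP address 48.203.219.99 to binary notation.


48 = 00110000
203 = 11001011
219 = 11011011
99 = 01100011
Binary: 00110000.11001011.11011011.01100011


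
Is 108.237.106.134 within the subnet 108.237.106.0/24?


Subnet network: 108.237.106.0
Test IP AND mask: 108.237.106.0
Yes, 108.237.106.134 is in 108.237.106.0/24


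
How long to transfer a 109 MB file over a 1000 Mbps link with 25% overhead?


Effective throughput = 1000 * (1 - 25/100) = 750 Mbps
File size in Mb = 109 * 8 = 872 Mb
Time = 872 / 750
Time = 1.1627 seconds


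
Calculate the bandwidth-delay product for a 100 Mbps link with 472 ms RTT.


BDP = bandwidth * RTT
= 100 Mbps * 472 ms
= 100 * 1e6 * 472 / 1000 bits
= 47200000 bits
= 5900000 bytes
= 5761.7188 KB
BDP = 47200000 bits (5900000 bytes)


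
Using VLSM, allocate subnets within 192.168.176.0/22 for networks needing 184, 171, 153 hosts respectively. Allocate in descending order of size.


184 hosts -> /24 (254 usable): 192.168.176.0/24
171 hosts -> /24 (254 usable): 192.168.177.0/24
153 hosts -> /24 (254 usable): 192.168.178.0/24
Allocation: 192.168.176.0/24 (184 hosts, 254 usable); 192.168.177.0/24 (171 hosts, 254 usable); 192.168.178.0/24 (153 hosts, 254 usable)


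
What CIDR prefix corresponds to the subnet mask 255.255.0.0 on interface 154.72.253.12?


Binary: 11111111.11111111.00000000.00000000
Count leading 1s
Prefix: /16


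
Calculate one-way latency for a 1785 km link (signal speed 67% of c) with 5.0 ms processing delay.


Speed = 0.67 * 3e5 km/s = 201000 km/s
Propagation delay = 1785 / 201000 = 0.0089 s = 8.8806 ms
Processing delay = 5.0 ms
Total one-way latency = 13.8806 ms


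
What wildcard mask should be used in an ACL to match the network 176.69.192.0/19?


Subnet mask: 255.255.224.0
Wildcard = 255.255.255.255 - subnet mask
255 - 255 = 0
255 - 255 = 0
255 - 224 = 31
255 - 0 = 255
Wildcard: 0.0.31.255


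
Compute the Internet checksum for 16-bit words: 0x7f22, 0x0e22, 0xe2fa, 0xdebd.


Sum all words (with carry folding):
+ 0x7f22 = 0x7f22
+ 0x0e22 = 0x8d44
+ 0xe2fa = 0x703f
+ 0xdebd = 0x4efd
One's complement: ~0x4efd
Checksum = 0xb102


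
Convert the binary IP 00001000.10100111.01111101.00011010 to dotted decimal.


00001000 = 8
10100111 = 167
01111101 = 125
00011010 = 26
IP: 8.167.125.26


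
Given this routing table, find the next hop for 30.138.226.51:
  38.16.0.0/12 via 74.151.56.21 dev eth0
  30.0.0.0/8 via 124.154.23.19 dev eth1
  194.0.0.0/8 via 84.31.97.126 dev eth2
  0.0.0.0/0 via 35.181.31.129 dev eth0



Longest prefix match for 30.138.226.51:
  /12 38.16.0.0: no
  /8 30.0.0.0: MATCH
  /8 194.0.0.0: no
  /0 0.0.0.0: MATCH
Selected: next-hop 124.154.23.19 via eth1 (matched /8)


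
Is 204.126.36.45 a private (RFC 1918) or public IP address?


RFC 1918 private ranges:
  10.0.0.0/8 (10.0.0.0 - 10.255.255.255)
  172.16.0.0/12 (172.16.0.0 - 172.31.255.255)
  192.168.0.0/16 (192.168.0.0 - 192.168.255.255)
Public (not in any RFC 1918 range)


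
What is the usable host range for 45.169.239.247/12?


Network: 45.160.0.0
Broadcast: 45.175.255.255
First usable = network + 1
Last usable = broadcast - 1
Range: 45.160.0.1 to 45.175.255.254


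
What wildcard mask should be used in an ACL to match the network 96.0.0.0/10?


Subnet mask: 255.192.0.0
Wildcard = 255.255.255.255 - subnet mask
255 - 255 = 0
255 - 192 = 63
255 - 0 = 255
255 - 0 = 255
Wildcard: 0.63.255.255


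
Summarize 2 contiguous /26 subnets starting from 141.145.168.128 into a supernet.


Original prefix: /26
Number of subnets: 2 = 2^1
New prefix = 26 - 1 = 25
Supernet: 141.145.168.128/25


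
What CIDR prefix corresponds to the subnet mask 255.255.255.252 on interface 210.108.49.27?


Binary: 11111111.11111111.11111111.11111100
Count leading 1s
Prefix: /30


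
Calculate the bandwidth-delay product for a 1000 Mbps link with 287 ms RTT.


BDP = bandwidth * RTT
= 1000 Mbps * 287 ms
= 1000 * 1e6 * 287 / 1000 bits
= 287000000 bits
= 35875000 bytes
= 35034.1797 KB
BDP = 287000000 bits (35875000 bytes)


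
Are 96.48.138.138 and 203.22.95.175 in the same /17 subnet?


Mask: 255.255.128.0
96.48.138.138 AND mask = 96.48.128.0
203.22.95.175 AND mask = 203.22.0.0
No, different subnets (96.48.128.0 vs 203.22.0.0)


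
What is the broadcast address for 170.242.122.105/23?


Network: 170.242.122.0/23
Host bits = 9
Set all host bits to 1:
Broadcast: 170.242.123.255


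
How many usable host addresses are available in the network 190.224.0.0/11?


Host bits = 32 - 11 = 21
Total addresses = 2^21 = 2097152
Usable = total - 2 (network and broadcast)
Usable hosts: 2097150


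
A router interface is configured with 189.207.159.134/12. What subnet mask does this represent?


/12 means 12 network bits, 20 host bits
Binary: 11111111111100000000000000000000
Mask: 255.240.0.0


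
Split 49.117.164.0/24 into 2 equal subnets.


New prefix = 24 + 1 = 25
Each subnet has 128 addresses
  49.117.164.0/25
  49.117.164.128/25
Subnets: 49.117.164.0/25, 49.117.164.128/25


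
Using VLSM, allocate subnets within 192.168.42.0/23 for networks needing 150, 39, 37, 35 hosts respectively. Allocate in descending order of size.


150 hosts -> /24 (254 usable): 192.168.42.0/24
39 hosts -> /26 (62 usable): 192.168.43.0/26
37 hosts -> /26 (62 usable): 192.168.43.64/26
35 hosts -> /26 (62 usable): 192.168.43.128/26
Allocation: 192.168.42.0/24 (150 hosts, 254 usable); 192.168.43.0/26 (39 hosts, 62 usable); 192.168.43.64/26 (37 hosts, 62 usable); 192.168.43.128/26 (35 hosts, 62 usable)


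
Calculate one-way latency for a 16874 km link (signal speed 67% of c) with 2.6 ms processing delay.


Speed = 0.67 * 3e5 km/s = 201000 km/s
Propagation delay = 16874 / 201000 = 0.084 s = 83.9502 ms
Processing delay = 2.6 ms
Total one-way latency = 86.5502 ms


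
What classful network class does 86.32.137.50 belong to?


First octet: 86
Binary: 01010110
0xxxxxxx -> Class A (1-126)
Class A, default mask 255.0.0.0 (/8)


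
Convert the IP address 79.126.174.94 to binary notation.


79 = 01001111
126 = 01111110
174 = 10101110
94 = 01011110
Binary: 01001111.01111110.10101110.01011110


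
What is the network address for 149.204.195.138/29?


IP:   10010101.11001100.11000011.10001010
Mask: 11111111.11111111.11111111.11111000
AND operation:
Net:  10010101.11001100.11000011.10001000
Network: 149.204.195.136/29


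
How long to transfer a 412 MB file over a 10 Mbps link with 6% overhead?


Effective throughput = 10 * (1 - 6/100) = 9.4 Mbps
File size in Mb = 412 * 8 = 3296 Mb
Time = 3296 / 9.4
Time = 350.6383 seconds


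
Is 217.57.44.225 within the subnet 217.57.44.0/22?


Subnet network: 217.57.44.0
Test IP AND mask: 217.57.44.0
Yes, 217.57.44.225 is in 217.57.44.0/22


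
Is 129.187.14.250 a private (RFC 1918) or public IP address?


RFC 1918 private ranges:
  10.0.0.0/8 (10.0.0.0 - 10.255.255.255)
  172.16.0.0/12 (172.16.0.0 - 172.31.255.255)
  192.168.0.0/16 (192.168.0.0 - 192.168.255.255)
Public (not in any RFC 1918 range)


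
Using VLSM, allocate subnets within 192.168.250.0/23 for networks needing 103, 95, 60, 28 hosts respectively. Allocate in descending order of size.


103 hosts -> /25 (126 usable): 192.168.250.0/25
95 hosts -> /25 (126 usable): 192.168.250.128/25
60 hosts -> /26 (62 usable): 192.168.251.0/26
28 hosts -> /27 (30 usable): 192.168.251.64/27
Allocation: 192.168.250.0/25 (103 hosts, 126 usable); 192.168.250.128/25 (95 hosts, 126 usable); 192.168.251.0/26 (60 hosts, 62 usable); 192.168.251.64/27 (28 hosts, 30 usable)


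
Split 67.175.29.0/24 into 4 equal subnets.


New prefix = 24 + 2 = 26
Each subnet has 64 addresses
  67.175.29.0/26
  67.175.29.64/26
  67.175.29.128/26
  67.175.29.192/26
Subnets: 67.175.29.0/26, 67.175.29.64/26, 67.175.29.128/26, 67.175.29.192/26


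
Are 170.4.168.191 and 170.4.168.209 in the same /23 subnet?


Mask: 255.255.254.0
170.4.168.191 AND mask = 170.4.168.0
170.4.168.209 AND mask = 170.4.168.0
Yes, same subnet (170.4.168.0)


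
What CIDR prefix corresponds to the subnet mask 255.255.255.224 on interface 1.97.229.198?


Binary: 11111111.11111111.11111111.11100000
Count leading 1s
Prefix: /27


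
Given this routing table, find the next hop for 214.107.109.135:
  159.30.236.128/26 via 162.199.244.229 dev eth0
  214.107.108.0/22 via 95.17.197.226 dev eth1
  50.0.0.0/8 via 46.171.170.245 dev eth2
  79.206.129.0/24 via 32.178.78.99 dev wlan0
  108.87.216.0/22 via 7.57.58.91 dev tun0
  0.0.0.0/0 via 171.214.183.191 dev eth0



Longest prefix match for 214.107.109.135:
  /26 159.30.236.128: no
  /22 214.107.108.0: MATCH
  /8 50.0.0.0: no
  /24 79.206.129.0: no
  /22 108.87.216.0: no
  /0 0.0.0.0: MATCH
Selected: next-hop 95.17.197.226 via eth1 (matched /22)


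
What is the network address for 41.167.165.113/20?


IP:   00101001.10100111.10100101.01110001
Mask: 11111111.11111111.11110000.00000000
AND operation:
Net:  00101001.10100111.10100000.00000000
Network: 41.167.160.0/20


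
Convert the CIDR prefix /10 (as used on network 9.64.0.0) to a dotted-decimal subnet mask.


/10 means 10 network bits, 22 host bits
Binary: 11111111110000000000000000000000
Mask: 255.192.0.0


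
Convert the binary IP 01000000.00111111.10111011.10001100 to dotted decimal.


01000000 = 64
00111111 = 63
10111011 = 187
10001100 = 140
IP: 64.63.187.140


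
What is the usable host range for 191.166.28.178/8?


Network: 191.0.0.0
Broadcast: 191.255.255.255
First usable = network + 1
Last usable = broadcast - 1
Range: 191.0.0.1 to 191.255.255.254


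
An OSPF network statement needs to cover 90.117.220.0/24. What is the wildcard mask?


Subnet mask: 255.255.255.0
Wildcard = 255.255.255.255 - subnet mask
255 - 255 = 0
255 - 255 = 0
255 - 255 = 0
255 - 0 = 255
Wildcard: 0.0.0.255


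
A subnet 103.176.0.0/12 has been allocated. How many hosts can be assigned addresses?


Host bits = 32 - 12 = 20
Total addresses = 2^20 = 1048576
Usable = total - 2 (network and broadcast)
Usable hosts: 1048574


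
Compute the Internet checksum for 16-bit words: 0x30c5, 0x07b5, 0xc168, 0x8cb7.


Sum all words (with carry folding):
+ 0x30c5 = 0x30c5
+ 0x07b5 = 0x387a
+ 0xc168 = 0xf9e2
+ 0x8cb7 = 0x869a
One's complement: ~0x869a
Checksum = 0x7965


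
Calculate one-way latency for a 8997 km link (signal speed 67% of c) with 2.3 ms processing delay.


Speed = 0.67 * 3e5 km/s = 201000 km/s
Propagation delay = 8997 / 201000 = 0.0448 s = 44.7612 ms
Processing delay = 2.3 ms
Total one-way latency = 47.0612 ms


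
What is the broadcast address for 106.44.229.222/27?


Network: 106.44.229.192/27
Host bits = 5
Set all host bits to 1:
Broadcast: 106.44.229.223


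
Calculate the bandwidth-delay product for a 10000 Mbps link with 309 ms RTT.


BDP = bandwidth * RTT
= 10000 Mbps * 309 ms
= 10000 * 1e6 * 309 / 1000 bits
= 3090000000 bits
= 386250000 bytes
= 377197.2656 KB
BDP = 3090000000 bits (386250000 bytes)


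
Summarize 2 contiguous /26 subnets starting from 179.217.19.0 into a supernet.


Original prefix: /26
Number of subnets: 2 = 2^1
New prefix = 26 - 1 = 25
Supernet: 179.217.19.0/25


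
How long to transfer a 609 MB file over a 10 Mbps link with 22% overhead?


Effective throughput = 10 * (1 - 22/100) = 7.8 Mbps
File size in Mb = 609 * 8 = 4872 Mb
Time = 4872 / 7.8
Time = 624.6154 seconds


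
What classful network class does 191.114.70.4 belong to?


First octet: 191
Binary: 10111111
10xxxxxx -> Class B (128-191)
Class B, default mask 255.255.0.0 (/16)


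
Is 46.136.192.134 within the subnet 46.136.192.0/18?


Subnet network: 46.136.192.0
Test IP AND mask: 46.136.192.0
Yes, 46.136.192.134 is in 46.136.192.0/18


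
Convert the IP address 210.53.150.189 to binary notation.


210 = 11010010
53 = 00110101
150 = 10010110
189 = 10111101
Binary: 11010010.00110101.10010110.10111101


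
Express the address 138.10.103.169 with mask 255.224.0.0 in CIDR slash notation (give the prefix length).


Binary: 11111111.11100000.00000000.00000000
Count leading 1s
Prefix: /11


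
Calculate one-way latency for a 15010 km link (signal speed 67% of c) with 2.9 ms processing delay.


Speed = 0.67 * 3e5 km/s = 201000 km/s
Propagation delay = 15010 / 201000 = 0.0747 s = 74.6766 ms
Processing delay = 2.9 ms
Total one-way latency = 77.5766 ms


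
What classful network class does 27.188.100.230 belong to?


First octet: 27
Binary: 00011011
0xxxxxxx -> Class A (1-126)
Class A, default mask 255.0.0.0 (/8)


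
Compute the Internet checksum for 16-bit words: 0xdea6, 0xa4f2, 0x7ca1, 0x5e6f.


Sum all words (with carry folding):
+ 0xdea6 = 0xdea6
+ 0xa4f2 = 0x8399
+ 0x7ca1 = 0x003b
+ 0x5e6f = 0x5eaa
One's complement: ~0x5eaa
Checksum = 0xa155


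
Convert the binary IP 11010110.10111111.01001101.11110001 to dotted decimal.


11010110 = 214
10111111 = 191
01001101 = 77
11110001 = 241
IP: 214.191.77.241


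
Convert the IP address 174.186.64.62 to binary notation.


174 = 10101110
186 = 10111010
64 = 01000000
62 = 00111110
Binary: 10101110.10111010.01000000.00111110


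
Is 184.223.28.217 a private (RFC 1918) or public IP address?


RFC 1918 private ranges:
  10.0.0.0/8 (10.0.0.0 - 10.255.255.255)
  172.16.0.0/12 (172.16.0.0 - 172.31.255.255)
  192.168.0.0/16 (192.168.0.0 - 192.168.255.255)
Public (not in any RFC 1918 range)


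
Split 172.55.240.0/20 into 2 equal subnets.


New prefix = 20 + 1 = 21
Each subnet has 2048 addresses
  172.55.240.0/21
  172.55.248.0/21
Subnets: 172.55.240.0/21, 172.55.248.0/21


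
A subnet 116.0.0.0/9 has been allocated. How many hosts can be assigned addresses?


Host bits = 32 - 9 = 23
Total addresses = 2^23 = 8388608
Usable = total - 2 (network and broadcast)
Usable hosts: 8388606


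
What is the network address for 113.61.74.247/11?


IP:   01110001.00111101.01001010.11110111
Mask: 11111111.11100000.00000000.00000000
AND operation:
Net:  01110001.00100000.00000000.00000000
Network: 113.32.0.0/11


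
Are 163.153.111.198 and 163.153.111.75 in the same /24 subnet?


Mask: 255.255.255.0
163.153.111.198 AND mask = 163.153.111.0
163.153.111.75 AND mask = 163.153.111.0
Yes, same subnet (163.153.111.0)


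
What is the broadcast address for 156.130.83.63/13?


Network: 156.128.0.0/13
Host bits = 19
Set all host bits to 1:
Broadcast: 156.135.255.255


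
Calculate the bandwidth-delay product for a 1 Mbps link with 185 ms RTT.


BDP = bandwidth * RTT
= 1 Mbps * 185 ms
= 1 * 1e6 * 185 / 1000 bits
= 185000 bits
= 23125 bytes
= 22.583 KB
BDP = 185000 bits (23125 bytes)


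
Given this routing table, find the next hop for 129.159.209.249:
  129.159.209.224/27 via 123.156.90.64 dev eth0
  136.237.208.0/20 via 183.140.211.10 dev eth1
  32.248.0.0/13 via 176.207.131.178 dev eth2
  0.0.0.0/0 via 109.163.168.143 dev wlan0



Longest prefix match for 129.159.209.249:
  /27 129.159.209.224: MATCH
  /20 136.237.208.0: no
  /13 32.248.0.0: no
  /0 0.0.0.0: MATCH
Selected: next-hop 123.156.90.64 via eth0 (matched /27)


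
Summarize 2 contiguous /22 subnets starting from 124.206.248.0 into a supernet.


Original prefix: /22
Number of subnets: 2 = 2^1
New prefix = 22 - 1 = 21
Supernet: 124.206.248.0/21


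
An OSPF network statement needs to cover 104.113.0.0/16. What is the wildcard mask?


Subnet mask: 255.255.0.0
Wildcard = 255.255.255.255 - subnet mask
255 - 255 = 0
255 - 255 = 0
255 - 0 = 255
255 - 0 = 255
Wildcard: 0.0.255.255


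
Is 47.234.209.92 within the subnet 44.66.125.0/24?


Subnet network: 44.66.125.0
Test IP AND mask: 47.234.209.0
No, 47.234.209.92 is not in 44.66.125.0/24


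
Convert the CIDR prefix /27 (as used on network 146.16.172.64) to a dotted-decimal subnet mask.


/27 means 27 network bits, 5 host bits
Binary: 11111111111111111111111111100000
Mask: 255.255.255.224


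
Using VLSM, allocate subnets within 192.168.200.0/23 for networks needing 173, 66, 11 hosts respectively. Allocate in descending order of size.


173 hosts -> /24 (254 usable): 192.168.200.0/24
66 hosts -> /25 (126 usable): 192.168.201.0/25
11 hosts -> /28 (14 usable): 192.168.201.128/28
Allocation: 192.168.200.0/24 (173 hosts, 254 usable); 192.168.201.0/25 (66 hosts, 126 usable); 192.168.201.128/28 (11 hosts, 14 usable)


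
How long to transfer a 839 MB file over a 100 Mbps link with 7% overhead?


Effective throughput = 100 * (1 - 7/100) = 93 Mbps
File size in Mb = 839 * 8 = 6712 Mb
Time = 6712 / 93
Time = 72.172 seconds
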